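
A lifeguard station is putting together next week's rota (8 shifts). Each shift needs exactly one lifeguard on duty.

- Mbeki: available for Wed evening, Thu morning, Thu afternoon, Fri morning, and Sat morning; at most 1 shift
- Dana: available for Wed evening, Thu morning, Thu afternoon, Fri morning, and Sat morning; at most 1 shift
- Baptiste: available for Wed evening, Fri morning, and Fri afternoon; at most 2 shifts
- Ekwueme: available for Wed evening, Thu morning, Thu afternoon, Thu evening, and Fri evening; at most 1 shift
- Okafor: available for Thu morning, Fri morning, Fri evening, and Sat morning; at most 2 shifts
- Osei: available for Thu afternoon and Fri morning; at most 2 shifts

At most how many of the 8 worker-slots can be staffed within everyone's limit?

8

Total capacity across all lifeguards is 1+1+2+1+2+2 = 9, and 8 slots are needed, so at most 8 can be filled.
An assignment achieving 8: Wed evening→Dana, Thu morning→Okafor, Thu afternoon→Osei, Thu evening→Ekwueme, Fri morning→Baptiste, Fri afternoon→Baptiste, Fri evening→Okafor, Sat morning→Mbeki.
Loads: Mbeki 1/1, Dana 1/1, Baptiste 2/2, Ekwueme 1/1, Okafor 2/2, Osei 1/2.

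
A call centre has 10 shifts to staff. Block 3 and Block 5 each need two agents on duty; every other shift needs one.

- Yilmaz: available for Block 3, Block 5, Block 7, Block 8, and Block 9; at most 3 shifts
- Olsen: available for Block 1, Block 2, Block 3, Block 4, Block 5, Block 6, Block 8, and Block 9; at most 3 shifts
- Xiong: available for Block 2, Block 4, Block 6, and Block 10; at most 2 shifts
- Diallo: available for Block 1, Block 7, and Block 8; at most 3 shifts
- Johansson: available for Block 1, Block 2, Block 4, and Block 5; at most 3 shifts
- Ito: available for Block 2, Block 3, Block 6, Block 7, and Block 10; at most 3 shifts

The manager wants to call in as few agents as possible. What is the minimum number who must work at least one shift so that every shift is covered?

4

12 slots to fill and no one can take more than 3, so at least ⌈12/3⌉ = 4 agents are needed.
Yilmaz, Olsen, Diallo, and Ito alone can cover everything: Block 1→Diallo, Block 2→Olsen, Block 3→Yilmaz+Ito, Block 4→Olsen, Block 5→Yilmaz+Olsen, Block 6→Ito, Block 7→Diallo, Block 8→Diallo, Block 9→Yilmaz, Block 10→Ito.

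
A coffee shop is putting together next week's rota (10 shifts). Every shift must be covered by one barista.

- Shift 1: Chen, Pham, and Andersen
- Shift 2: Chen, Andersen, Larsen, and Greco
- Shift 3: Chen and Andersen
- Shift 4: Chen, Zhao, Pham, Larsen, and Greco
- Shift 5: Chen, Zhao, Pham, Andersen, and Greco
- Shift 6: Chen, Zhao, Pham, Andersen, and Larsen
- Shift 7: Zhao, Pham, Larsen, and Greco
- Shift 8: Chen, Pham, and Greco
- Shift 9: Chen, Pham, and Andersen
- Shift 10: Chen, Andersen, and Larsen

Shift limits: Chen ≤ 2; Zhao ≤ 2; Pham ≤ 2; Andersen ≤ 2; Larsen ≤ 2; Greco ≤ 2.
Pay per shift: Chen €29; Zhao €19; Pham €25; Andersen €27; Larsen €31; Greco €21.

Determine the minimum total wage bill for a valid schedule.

Picking the cheapest available barista for each shift independently would cost €222, but that ignores the shift limits.
An optimal schedule: Shift 1→Pham, Shift 2→Greco, Shift 3→Andersen, Shift 4→Zhao, Shift 5→Chen, Shift 6→Chen, Shift 7→Zhao, Shift 8→Greco, Shift 9→Pham, Shift 10→Andersen.
Total: 25 + 21 + 27 + 19 + 29 + 29 + 19 + 21 + 25 + 27 = €242.

€242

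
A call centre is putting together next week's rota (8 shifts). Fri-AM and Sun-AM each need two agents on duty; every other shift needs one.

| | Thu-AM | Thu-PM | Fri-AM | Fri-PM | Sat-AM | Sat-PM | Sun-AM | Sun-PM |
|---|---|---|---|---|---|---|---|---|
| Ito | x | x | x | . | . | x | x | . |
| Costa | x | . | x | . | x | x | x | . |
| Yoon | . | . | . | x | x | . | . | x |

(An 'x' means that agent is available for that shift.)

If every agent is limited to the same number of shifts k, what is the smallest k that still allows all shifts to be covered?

With 3 agents and 10 worker-slots to fill, someone must work at least ⌈10/3⌉ = 4 shifts, so k ≥ 4.
k = 4 works: Thu-AM→Ito, Thu-PM→Ito, Fri-AM→Ito+Costa, Fri-PM→Yoon, Sat-AM→Costa, Sat-PM→Costa, Sun-AM→Ito+Costa, Sun-PM→Yoon.
Loads: Ito 4, Costa 4, Yoon 2 — all ≤ 4.

4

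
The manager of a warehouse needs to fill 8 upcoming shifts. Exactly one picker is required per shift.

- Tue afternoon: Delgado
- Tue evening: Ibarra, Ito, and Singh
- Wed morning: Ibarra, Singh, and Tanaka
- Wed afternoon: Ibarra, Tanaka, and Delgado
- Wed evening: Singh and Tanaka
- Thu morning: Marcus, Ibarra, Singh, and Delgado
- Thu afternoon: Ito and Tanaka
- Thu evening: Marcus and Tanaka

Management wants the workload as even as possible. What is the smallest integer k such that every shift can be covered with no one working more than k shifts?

2

With 6 pickers and 8 worker-slots to fill, someone must work at least ⌈8/6⌉ = 2 shifts, so k ≥ 2.
k = 2 works: Tue afternoon→Delgado, Tue evening→Ibarra, Wed morning→Ibarra, Wed afternoon→Tanaka, Wed evening→Singh, Thu morning→Marcus, Thu afternoon→Ito, Thu evening→Marcus.
Loads: Marcus 2, Ibarra 2, Ito 1, Singh 1, Tanaka 1, Delgado 1 — all ≤ 2.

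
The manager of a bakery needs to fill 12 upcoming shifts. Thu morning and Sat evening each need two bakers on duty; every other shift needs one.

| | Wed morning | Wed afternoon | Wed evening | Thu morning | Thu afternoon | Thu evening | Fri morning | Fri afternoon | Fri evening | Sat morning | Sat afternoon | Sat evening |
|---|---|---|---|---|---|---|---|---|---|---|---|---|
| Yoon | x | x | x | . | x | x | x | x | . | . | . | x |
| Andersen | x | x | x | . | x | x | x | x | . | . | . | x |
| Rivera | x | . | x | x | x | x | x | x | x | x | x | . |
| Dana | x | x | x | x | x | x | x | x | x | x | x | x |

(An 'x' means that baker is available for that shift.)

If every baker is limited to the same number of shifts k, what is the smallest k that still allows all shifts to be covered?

4

With 4 bakers and 14 worker-slots to fill, someone must work at least ⌈14/4⌉ = 4 shifts, so k ≥ 4.
k = 4 works: Wed morning→Yoon, Wed afternoon→Yoon, Wed evening→Yoon, Thu morning→Rivera+Dana, Thu afternoon→Andersen, Thu evening→Andersen, Fri morning→Andersen, Fri afternoon→Dana, Fri evening→Rivera, Sat morning→Rivera, Sat afternoon→Rivera, Sat evening→Yoon+Andersen.
Loads: Yoon 4, Andersen 4, Rivera 4, Dana 2 — all ≤ 4.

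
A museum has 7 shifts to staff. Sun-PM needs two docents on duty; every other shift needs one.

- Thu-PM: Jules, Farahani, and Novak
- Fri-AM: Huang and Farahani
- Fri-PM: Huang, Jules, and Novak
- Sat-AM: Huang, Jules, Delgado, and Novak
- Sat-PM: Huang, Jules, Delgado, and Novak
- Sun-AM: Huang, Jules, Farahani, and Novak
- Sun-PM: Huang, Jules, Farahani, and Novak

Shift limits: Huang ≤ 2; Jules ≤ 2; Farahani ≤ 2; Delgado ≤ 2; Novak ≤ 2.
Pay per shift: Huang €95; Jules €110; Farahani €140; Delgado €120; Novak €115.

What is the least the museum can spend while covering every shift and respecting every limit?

Picking the cheapest available docent for each shift independently would cost €790, but that ignores the shift limits.
An optimal schedule: Thu-PM→Jules, Fri-AM→Huang, Fri-PM→Huang, Sat-AM→Delgado, Sat-PM→Delgado, Sun-AM→Novak, Sun-PM→Jules+Novak.
Total: 110 + 95 + 95 + 120 + 120 + 115 + 110 + 115 = €880.

€880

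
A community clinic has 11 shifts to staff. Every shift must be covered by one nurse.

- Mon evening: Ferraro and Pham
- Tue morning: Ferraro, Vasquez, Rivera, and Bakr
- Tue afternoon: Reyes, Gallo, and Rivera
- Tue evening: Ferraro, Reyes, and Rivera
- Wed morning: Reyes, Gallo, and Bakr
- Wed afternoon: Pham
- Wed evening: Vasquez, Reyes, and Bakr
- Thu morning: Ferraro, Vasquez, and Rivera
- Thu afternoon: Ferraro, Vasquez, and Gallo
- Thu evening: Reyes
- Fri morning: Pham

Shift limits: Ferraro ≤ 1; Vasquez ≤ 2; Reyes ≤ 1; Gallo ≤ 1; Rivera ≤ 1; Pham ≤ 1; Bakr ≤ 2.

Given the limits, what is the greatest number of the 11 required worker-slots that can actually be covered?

Total capacity across all nurses is 1+2+1+1+1+1+2 = 9, and 11 slots are needed, so at most 9 can be filled.
An assignment achieving 9: Mon evening→Ferraro, Tue morning→Bakr, Tue afternoon→Gallo, Tue evening→Rivera, Wed morning→Bakr, Wed afternoon→Pham, Wed evening→Vasquez, Thu morning→Vasquez, Thu evening→Reyes.
Loads: Ferraro 1/1, Vasquez 2/2, Reyes 1/1, Gallo 1/1, Rivera 1/1, Pham 1/1, Bakr 2/2.

9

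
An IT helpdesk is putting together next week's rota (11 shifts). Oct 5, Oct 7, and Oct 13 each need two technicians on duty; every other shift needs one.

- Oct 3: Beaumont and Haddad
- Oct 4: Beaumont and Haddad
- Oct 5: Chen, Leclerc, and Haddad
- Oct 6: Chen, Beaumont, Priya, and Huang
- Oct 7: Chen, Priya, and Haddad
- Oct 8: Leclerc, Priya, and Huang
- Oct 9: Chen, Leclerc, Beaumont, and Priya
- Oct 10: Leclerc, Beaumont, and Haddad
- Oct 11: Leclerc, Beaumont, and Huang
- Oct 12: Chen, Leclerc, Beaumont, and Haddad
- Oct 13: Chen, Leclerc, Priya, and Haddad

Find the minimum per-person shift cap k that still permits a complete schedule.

With 6 technicians and 14 worker-slots to fill, someone must work at least ⌈14/6⌉ = 3 shifts, so k ≥ 3.
k = 3 works: Oct 3→Beaumont, Oct 4→Beaumont, Oct 5→Chen+Leclerc, Oct 6→Chen, Oct 7→Chen+Priya, Oct 8→Leclerc, Oct 9→Priya, Oct 10→Leclerc, Oct 11→Beaumont, Oct 12→Haddad, Oct 13→Priya+Haddad.
Loads: Chen 3, Leclerc 3, Beaumont 3, Priya 3, Huang 0, Haddad 2 — all ≤ 3.

3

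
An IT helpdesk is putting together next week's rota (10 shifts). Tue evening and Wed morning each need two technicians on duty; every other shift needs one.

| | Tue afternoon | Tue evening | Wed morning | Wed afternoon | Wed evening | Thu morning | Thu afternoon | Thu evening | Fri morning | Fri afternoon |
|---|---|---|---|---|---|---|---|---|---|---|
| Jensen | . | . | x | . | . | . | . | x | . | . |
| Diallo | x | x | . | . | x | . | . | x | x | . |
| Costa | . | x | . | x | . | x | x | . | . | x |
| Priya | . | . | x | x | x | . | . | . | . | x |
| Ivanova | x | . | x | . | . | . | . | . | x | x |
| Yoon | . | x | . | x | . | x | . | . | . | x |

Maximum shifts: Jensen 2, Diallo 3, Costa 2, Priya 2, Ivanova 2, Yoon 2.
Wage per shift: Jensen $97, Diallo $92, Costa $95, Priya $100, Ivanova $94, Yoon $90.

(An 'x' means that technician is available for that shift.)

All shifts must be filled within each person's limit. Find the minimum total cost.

$1128

Thu afternoon can only be covered by Costa, so that assignment is forced.
Picking the cheapest available technician for each shift independently would cost $1106, but that ignores the shift limits.
An optimal schedule: Tue afternoon→Diallo, Tue evening→Yoon+Costa, Wed morning→Ivanova+Jensen, Wed afternoon→Priya, Wed evening→Diallo, Thu morning→Yoon, Thu afternoon→Costa, Thu evening→Jensen, Fri morning→Diallo, Fri afternoon→Ivanova.
Total: 92 + 90 + 95 + 94 + 97 + 100 + 92 + 90 + 95 + 97 + 92 + 94 = $1128.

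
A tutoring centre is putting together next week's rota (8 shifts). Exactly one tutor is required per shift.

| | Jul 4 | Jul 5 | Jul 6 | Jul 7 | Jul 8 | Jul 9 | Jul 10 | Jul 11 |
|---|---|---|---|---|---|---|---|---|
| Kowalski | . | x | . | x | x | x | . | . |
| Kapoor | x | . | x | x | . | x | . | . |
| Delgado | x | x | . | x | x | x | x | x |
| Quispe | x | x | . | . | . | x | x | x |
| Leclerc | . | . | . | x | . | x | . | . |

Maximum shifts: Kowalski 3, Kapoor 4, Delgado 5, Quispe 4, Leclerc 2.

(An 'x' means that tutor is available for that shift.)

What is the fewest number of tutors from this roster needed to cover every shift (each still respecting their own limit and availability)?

2

8 slots to fill and no one can take more than 5, so at least ⌈8/5⌉ = 2 tutors are needed.
Kapoor and Delgado alone can cover everything: Jul 4→Kapoor, Jul 5→Delgado, Jul 6→Kapoor, Jul 7→Kapoor, Jul 8→Delgado, Jul 9→Kapoor, Jul 10→Delgado, Jul 11→Delgado.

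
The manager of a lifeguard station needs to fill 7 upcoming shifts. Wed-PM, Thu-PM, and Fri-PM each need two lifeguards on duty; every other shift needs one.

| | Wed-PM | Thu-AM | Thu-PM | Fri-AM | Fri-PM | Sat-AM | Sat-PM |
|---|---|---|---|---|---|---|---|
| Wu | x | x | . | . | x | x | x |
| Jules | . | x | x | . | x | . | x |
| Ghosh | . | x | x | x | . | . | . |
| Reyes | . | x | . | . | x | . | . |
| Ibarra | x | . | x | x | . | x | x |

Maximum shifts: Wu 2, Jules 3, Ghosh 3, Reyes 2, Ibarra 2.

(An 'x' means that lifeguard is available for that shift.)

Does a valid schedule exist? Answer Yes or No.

Yes

Wed-PM can only be covered by Wu and Ibarra, so that assignment is forced.
One valid schedule: Wed-PM→Wu+Ibarra, Thu-AM→Ghosh, Thu-PM→Jules+Ghosh, Fri-AM→Ghosh, Fri-PM→Jules+Reyes, Sat-AM→Wu, Sat-PM→Jules.
Loads: Wu 2/2, Jules 3/3, Ghosh 3/3, Reyes 1/2, Ibarra 1/2 — all within limits.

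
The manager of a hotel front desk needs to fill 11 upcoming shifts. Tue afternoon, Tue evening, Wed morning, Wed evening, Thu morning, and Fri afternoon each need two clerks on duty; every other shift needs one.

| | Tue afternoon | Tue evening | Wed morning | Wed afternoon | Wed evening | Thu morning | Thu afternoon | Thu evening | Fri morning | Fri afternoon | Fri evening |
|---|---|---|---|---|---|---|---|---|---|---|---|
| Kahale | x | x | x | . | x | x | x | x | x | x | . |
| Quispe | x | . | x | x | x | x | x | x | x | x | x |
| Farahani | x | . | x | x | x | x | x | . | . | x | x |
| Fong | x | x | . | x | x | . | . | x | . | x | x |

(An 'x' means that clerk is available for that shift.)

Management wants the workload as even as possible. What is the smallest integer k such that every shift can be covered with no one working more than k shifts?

With 4 clerks and 17 worker-slots to fill, someone must work at least ⌈17/4⌉ = 5 shifts, so k ≥ 5.
k = 5 works: Tue afternoon→Farahani+Fong, Tue evening→Kahale+Fong, Wed morning→Kahale+Quispe, Wed afternoon→Quispe, Wed evening→Farahani+Fong, Thu morning→Kahale+Quispe, Thu afternoon→Kahale, Thu evening→Quispe, Fri morning→Kahale, Fri afternoon→Farahani+Fong, Fri evening→Quispe.
Loads: Kahale 5, Quispe 5, Farahani 3, Fong 4 — all ≤ 5.

5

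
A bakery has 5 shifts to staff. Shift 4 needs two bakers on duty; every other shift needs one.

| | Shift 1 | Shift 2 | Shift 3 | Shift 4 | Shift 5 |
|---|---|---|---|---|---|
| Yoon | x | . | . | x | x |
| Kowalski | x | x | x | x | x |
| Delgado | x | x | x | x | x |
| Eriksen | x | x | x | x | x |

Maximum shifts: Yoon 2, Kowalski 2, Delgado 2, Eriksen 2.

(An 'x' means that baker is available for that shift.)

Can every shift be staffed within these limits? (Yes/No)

Yes

One valid schedule: Shift 1→Yoon, Shift 2→Kowalski, Shift 3→Kowalski, Shift 4→Delgado+Eriksen, Shift 5→Yoon.
Loads: Yoon 2/2, Kowalski 2/2, Delgado 1/2, Eriksen 1/2 — all within limits.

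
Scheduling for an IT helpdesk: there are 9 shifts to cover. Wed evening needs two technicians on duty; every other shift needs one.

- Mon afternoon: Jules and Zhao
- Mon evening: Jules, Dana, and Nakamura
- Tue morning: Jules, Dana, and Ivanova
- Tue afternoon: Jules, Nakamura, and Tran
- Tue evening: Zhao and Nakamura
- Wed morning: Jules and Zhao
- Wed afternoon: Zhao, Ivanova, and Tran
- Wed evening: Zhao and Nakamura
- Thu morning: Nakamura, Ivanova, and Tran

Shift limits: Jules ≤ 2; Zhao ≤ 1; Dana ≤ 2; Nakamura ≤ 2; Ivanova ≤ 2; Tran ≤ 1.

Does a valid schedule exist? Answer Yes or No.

Yes

Wed evening can only be covered by Zhao and Nakamura, so that assignment is forced.
One valid schedule: Mon afternoon→Jules, Mon evening→Dana, Tue morning→Dana, Tue afternoon→Tran, Tue evening→Nakamura, Wed morning→Jules, Wed afternoon→Ivanova, Wed evening→Zhao+Nakamura, Thu morning→Ivanova.
Loads: Jules 2/2, Zhao 1/1, Dana 2/2, Nakamura 2/2, Ivanova 2/2, Tran 1/1 — all within limits.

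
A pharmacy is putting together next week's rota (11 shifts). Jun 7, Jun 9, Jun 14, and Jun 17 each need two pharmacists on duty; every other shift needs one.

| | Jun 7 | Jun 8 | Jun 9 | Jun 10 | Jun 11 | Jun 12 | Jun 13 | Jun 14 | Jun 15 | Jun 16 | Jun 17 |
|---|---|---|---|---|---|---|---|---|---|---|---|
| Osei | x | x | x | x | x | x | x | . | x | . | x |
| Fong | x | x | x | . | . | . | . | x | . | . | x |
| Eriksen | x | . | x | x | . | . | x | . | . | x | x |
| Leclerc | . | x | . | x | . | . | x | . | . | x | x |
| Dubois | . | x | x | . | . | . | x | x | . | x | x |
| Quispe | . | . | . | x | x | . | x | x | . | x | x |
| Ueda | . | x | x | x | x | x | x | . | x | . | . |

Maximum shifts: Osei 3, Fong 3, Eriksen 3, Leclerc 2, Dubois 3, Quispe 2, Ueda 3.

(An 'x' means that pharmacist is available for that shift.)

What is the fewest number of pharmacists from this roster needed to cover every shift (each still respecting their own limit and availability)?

15 slots to fill and no one can take more than 3, so at least ⌈15/3⌉ = 5 pharmacists are needed.
Osei, Fong, Eriksen, Dubois, and Ueda alone can cover everything: Jun 7→Fong+Eriksen, Jun 8→Ueda, Jun 9→Dubois+Ueda, Jun 10→Eriksen, Jun 11→Osei, Jun 12→Osei, Jun 13→Ueda, Jun 14→Fong+Dubois, Jun 15→Osei, Jun 16→Eriksen, Jun 17→Fong+Dubois.

5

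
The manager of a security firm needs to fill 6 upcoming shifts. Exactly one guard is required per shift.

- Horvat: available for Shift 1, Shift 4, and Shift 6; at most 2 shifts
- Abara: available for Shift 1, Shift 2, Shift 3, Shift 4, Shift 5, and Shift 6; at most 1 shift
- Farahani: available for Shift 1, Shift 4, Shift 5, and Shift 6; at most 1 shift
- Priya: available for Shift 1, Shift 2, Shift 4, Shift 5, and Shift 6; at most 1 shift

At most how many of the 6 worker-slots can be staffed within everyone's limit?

5

Total capacity across all guards is 2+1+1+1 = 5, and 6 slots are needed, so at most 5 can be filled.
An assignment achieving 5: Shift 1→Horvat, Shift 2→Priya, Shift 3→Abara, Shift 4→Horvat, Shift 5→Farahani.
Loads: Horvat 2/2, Abara 1/1, Farahani 1/1, Priya 1/1.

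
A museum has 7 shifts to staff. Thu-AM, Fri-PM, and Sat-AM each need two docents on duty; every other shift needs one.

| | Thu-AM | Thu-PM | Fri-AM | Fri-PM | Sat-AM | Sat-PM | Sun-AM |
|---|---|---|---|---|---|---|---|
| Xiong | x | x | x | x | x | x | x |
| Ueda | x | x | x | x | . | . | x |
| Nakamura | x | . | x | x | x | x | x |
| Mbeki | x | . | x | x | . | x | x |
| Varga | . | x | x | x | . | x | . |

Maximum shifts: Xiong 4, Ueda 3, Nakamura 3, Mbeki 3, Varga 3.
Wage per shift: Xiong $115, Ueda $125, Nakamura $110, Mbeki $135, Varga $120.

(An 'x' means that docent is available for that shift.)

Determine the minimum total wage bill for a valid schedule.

Sat-AM can only be covered by Xiong and Nakamura, so that assignment is forced.
Picking the cheapest available docent for each shift independently would cost $1120, but that ignores the shift limits.
An optimal schedule: Thu-AM→Nakamura+Xiong, Thu-PM→Xiong, Fri-AM→Varga, Fri-PM→Xiong+Varga, Sat-AM→Nakamura+Xiong, Sat-PM→Varga, Sun-AM→Nakamura.
Total: 110 + 115 + 115 + 120 + 115 + 120 + 110 + 115 + 120 + 110 = $1150.

$1150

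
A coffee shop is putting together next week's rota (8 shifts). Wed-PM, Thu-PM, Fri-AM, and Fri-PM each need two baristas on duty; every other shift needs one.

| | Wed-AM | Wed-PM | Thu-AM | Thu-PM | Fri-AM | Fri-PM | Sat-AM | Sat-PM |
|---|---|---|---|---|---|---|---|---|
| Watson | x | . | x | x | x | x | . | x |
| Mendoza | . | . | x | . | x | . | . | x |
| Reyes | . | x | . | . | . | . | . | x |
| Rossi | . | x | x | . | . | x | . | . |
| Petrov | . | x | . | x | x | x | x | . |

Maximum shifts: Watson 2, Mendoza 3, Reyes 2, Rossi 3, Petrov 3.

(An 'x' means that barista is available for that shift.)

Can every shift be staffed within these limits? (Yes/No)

No

Total capacity is 13 and 12 slots are needed, so capacity alone doesn't rule it out.
Shifts {Wed-AM, Thu-PM, Fri-AM, Fri-PM, Sat-AM} need 8 worker-slots in total, but the baristas available for any of those shifts (Watson, Mendoza, Rossi, and Petrov) can supply at most 7 among them. So no valid schedule exists.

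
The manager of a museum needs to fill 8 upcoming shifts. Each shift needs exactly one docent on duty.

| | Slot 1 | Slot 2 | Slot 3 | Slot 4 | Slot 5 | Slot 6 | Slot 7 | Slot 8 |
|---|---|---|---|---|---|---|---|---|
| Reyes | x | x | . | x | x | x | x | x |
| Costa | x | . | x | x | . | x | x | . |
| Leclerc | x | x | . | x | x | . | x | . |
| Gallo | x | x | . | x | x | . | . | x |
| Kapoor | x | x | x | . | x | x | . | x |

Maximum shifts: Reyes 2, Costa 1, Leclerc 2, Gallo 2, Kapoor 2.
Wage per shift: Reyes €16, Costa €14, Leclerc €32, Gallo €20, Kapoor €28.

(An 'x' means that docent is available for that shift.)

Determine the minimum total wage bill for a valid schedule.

Picking the cheapest available docent for each shift independently would cost €118, but that ignores the shift limits.
An optimal schedule: Slot 1→Kapoor, Slot 2→Gallo, Slot 3→Costa, Slot 4→Leclerc, Slot 5→Kapoor, Slot 6→Reyes, Slot 7→Reyes, Slot 8→Gallo.
Total: 28 + 20 + 14 + 32 + 28 + 16 + 16 + 20 = €174.

€174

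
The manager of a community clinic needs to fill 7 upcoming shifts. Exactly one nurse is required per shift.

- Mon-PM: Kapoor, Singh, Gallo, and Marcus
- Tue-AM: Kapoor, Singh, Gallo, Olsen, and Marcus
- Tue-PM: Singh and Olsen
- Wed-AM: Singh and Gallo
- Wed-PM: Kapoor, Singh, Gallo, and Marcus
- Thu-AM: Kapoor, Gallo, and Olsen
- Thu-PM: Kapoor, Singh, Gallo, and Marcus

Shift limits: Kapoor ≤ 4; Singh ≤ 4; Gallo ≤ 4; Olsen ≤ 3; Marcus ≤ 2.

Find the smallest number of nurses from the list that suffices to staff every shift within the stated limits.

7 slots to fill and no one can take more than 4, so at least ⌈7/4⌉ = 2 nurses are needed.
Kapoor and Singh alone can cover everything: Mon-PM→Kapoor, Tue-AM→Kapoor, Tue-PM→Singh, Wed-AM→Singh, Wed-PM→Kapoor, Thu-AM→Kapoor, Thu-PM→Singh.

2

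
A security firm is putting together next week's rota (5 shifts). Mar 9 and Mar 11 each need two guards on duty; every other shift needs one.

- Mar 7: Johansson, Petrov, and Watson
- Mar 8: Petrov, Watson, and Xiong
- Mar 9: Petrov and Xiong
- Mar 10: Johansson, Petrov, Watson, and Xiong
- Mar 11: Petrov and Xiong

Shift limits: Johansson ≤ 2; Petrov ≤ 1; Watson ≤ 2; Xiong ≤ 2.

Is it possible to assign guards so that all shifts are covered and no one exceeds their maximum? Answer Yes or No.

No

Total capacity is 7 and 7 slots are needed, so capacity alone doesn't rule it out.
Shifts {Mar 9, Mar 11} need 4 worker-slots in total, but the guards available for any of those shifts (Petrov and Xiong) can supply at most 3 among them. So no valid schedule exists.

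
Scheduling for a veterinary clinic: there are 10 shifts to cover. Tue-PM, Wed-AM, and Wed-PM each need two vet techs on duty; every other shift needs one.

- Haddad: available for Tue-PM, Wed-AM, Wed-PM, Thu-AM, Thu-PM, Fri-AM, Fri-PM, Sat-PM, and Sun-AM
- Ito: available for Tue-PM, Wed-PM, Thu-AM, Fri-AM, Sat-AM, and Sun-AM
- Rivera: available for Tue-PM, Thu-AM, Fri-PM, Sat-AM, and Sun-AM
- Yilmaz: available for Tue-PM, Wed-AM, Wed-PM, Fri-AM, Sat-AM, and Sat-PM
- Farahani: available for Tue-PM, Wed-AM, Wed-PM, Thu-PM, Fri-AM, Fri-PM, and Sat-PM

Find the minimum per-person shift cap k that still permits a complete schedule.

With 5 vet techs and 13 worker-slots to fill, someone must work at least ⌈13/5⌉ = 3 shifts, so k ≥ 3.
k = 3 works: Tue-PM→Rivera+Farahani, Wed-AM→Haddad+Yilmaz, Wed-PM→Yilmaz+Farahani, Thu-AM→Haddad, Thu-PM→Haddad, Fri-AM→Ito, Fri-PM→Rivera, Sat-AM→Ito, Sat-PM→Yilmaz, Sun-AM→Ito.
Loads: Haddad 3, Ito 3, Rivera 2, Yilmaz 3, Farahani 2 — all ≤ 3.

3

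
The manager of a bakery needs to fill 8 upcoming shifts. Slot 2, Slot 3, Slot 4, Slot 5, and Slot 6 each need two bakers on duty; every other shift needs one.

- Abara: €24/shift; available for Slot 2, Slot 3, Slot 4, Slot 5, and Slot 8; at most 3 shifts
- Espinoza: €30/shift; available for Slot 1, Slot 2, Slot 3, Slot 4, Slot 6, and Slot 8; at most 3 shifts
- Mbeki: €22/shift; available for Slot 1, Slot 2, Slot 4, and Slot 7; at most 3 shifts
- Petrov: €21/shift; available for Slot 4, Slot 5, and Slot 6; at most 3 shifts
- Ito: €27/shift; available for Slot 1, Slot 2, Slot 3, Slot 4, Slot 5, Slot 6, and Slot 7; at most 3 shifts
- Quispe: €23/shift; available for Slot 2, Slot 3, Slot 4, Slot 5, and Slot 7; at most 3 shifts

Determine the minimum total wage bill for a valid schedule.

€297

Picking the cheapest available baker for each shift independently would cost €295, but that ignores the shift limits.
An optimal schedule: Slot 1→Mbeki, Slot 2→Mbeki+Quispe, Slot 3→Quispe+Abara, Slot 4→Petrov+Abara, Slot 5→Petrov+Quispe, Slot 6→Petrov+Ito, Slot 7→Mbeki, Slot 8→Abara.
Total: 22 + 22 + 23 + 23 + 24 + 21 + 24 + 21 + 23 + 21 + 27 + 22 + 24 = €297.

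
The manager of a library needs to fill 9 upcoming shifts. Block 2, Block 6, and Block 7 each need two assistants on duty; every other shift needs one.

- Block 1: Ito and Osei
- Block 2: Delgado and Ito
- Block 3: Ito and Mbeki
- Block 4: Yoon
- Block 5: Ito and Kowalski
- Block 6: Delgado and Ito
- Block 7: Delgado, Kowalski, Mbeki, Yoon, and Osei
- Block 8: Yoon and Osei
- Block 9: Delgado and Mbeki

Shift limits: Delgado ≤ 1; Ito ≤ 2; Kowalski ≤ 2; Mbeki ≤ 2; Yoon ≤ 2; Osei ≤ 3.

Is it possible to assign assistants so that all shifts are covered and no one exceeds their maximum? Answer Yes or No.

Total capacity is 12 and 12 slots are needed, so capacity alone doesn't rule it out.
Shifts {Block 2, Block 6} need 4 worker-slots in total, but the assistants available for any of those shifts (Delgado and Ito) can supply at most 3 among them. So no valid schedule exists.

No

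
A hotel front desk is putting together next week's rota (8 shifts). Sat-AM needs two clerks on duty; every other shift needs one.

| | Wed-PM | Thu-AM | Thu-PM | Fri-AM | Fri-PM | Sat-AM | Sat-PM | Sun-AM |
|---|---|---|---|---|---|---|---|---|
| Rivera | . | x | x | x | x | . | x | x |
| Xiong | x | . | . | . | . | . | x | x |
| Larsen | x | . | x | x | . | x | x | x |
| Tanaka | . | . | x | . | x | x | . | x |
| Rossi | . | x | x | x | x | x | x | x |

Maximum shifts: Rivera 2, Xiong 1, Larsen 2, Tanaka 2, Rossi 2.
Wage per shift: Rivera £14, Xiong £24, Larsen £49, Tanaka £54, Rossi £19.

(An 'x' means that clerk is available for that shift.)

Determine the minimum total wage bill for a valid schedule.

£296

Picking the cheapest available clerk for each shift independently would cost £176, but that ignores the shift limits.
An optimal schedule: Wed-PM→Xiong, Thu-AM→Rivera, Thu-PM→Larsen, Fri-AM→Rivera, Fri-PM→Tanaka, Sat-AM→Larsen+Tanaka, Sat-PM→Rossi, Sun-AM→Rossi.
Total: 24 + 14 + 49 + 14 + 54 + 49 + 54 + 19 + 19 = £296.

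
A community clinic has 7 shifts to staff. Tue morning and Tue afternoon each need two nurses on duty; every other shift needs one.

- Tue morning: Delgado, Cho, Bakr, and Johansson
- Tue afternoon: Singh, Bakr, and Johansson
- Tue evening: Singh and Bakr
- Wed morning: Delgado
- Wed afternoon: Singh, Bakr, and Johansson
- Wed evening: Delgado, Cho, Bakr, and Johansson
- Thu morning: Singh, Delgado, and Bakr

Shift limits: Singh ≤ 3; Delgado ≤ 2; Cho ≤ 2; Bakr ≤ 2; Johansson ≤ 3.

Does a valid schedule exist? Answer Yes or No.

Wed morning can only be covered by Delgado, so that assignment is forced.
One valid schedule: Tue morning→Cho+Bakr, Tue afternoon→Singh+Bakr, Tue evening→Singh, Wed morning→Delgado, Wed afternoon→Singh, Wed evening→Cho, Thu morning→Delgado.
Loads: Singh 3/3, Delgado 2/2, Cho 2/2, Bakr 2/2, Johansson 0/3 — all within limits.

Yes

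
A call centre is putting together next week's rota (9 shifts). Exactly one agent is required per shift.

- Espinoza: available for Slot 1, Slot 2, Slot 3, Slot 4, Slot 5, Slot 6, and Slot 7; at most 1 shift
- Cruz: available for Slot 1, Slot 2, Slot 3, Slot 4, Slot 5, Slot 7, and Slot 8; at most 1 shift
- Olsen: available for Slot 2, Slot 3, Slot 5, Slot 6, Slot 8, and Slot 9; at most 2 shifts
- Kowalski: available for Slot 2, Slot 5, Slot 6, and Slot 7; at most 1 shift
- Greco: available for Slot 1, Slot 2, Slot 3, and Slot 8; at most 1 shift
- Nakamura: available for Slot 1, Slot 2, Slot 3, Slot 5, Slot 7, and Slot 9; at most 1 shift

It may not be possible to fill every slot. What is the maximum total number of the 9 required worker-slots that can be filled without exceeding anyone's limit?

7

Total capacity across all agents is 1+1+2+1+1+1 = 7, and 9 slots are needed, so at most 7 can be filled.
An assignment achieving 7: Slot 1→Greco, Slot 3→Nakamura, Slot 4→Espinoza, Slot 6→Olsen, Slot 7→Kowalski, Slot 8→Cruz, Slot 9→Olsen.
Loads: Espinoza 1/1, Cruz 1/1, Olsen 2/2, Kowalski 1/1, Greco 1/1, Nakamura 1/1.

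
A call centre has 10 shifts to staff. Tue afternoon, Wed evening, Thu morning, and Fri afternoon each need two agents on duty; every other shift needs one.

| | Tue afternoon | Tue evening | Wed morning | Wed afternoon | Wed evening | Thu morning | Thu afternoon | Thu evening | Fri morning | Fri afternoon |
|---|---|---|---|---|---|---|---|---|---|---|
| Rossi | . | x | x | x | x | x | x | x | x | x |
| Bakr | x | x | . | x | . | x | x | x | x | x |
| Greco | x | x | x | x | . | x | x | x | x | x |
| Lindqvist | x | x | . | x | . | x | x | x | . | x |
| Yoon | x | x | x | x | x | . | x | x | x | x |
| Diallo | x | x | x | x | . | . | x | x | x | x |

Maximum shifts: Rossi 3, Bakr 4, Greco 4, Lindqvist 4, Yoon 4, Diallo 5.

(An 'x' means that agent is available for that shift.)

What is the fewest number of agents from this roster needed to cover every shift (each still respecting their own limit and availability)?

4

14 slots to fill and no one can take more than 5, so at least ⌈14/5⌉ = 3 agents are needed.
Any 3 agents together have capacity at most 5+4+4 = 13 < 14 slots, so 3 can never suffice.
Rossi, Bakr, Greco, and Yoon alone can cover everything: Tue afternoon→Bakr+Greco, Tue evening→Bakr, Wed morning→Rossi, Wed afternoon→Bakr, Wed evening→Rossi+Yoon, Thu morning→Rossi+Bakr, Thu afternoon→Greco, Thu evening→Greco, Fri morning→Yoon, Fri afternoon→Greco+Yoon.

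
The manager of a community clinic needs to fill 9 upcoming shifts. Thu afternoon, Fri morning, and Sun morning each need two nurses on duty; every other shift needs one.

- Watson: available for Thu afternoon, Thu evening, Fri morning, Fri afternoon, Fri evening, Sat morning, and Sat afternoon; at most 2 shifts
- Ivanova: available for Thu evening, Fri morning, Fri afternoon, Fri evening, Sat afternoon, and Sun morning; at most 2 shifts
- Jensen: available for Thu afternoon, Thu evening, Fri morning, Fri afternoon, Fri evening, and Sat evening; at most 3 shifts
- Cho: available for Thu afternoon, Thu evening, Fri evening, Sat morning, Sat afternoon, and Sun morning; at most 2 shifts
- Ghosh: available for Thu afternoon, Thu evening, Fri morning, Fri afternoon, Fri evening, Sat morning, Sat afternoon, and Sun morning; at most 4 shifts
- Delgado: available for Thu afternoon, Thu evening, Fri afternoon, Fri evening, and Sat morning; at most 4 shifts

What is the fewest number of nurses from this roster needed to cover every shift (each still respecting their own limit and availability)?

12 slots to fill and no one can take more than 4, so at least ⌈12/4⌉ = 3 nurses are needed.
Any 3 nurses together have capacity at most 4+4+3 = 11 < 12 slots, so 3 can never suffice.
Ivanova, Jensen, Ghosh, and Delgado alone can cover everything: Thu afternoon→Jensen+Ghosh, Thu evening→Delgado, Fri morning→Jensen+Ghosh, Fri afternoon→Delgado, Fri evening→Delgado, Sat morning→Ghosh, Sat afternoon→Ivanova, Sat evening→Jensen, Sun morning→Ivanova+Ghosh.

4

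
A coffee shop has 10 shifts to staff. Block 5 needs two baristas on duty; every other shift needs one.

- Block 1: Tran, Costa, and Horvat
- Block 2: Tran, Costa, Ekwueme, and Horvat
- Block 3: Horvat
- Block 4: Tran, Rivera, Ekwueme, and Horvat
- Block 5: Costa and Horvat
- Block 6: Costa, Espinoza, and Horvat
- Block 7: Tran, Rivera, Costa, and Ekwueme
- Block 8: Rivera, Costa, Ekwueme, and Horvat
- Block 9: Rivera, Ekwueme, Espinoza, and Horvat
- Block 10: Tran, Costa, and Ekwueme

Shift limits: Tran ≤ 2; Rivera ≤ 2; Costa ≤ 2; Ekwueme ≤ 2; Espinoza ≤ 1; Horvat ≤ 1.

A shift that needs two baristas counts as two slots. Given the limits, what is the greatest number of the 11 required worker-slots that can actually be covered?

Total capacity across all baristas is 2+2+2+2+1+1 = 10, and 11 slots are needed, so at most 10 can be filled.
An assignment achieving 10: Block 1→Tran, Block 2→Ekwueme, Block 3→Horvat, Block 4→Rivera, Block 5→Costa, Block 6→Costa, Block 7→Rivera, Block 8→Ekwueme, Block 9→Espinoza, Block 10→Tran.
Loads: Tran 2/2, Rivera 2/2, Costa 2/2, Ekwueme 2/2, Espinoza 1/1, Horvat 1/1.

10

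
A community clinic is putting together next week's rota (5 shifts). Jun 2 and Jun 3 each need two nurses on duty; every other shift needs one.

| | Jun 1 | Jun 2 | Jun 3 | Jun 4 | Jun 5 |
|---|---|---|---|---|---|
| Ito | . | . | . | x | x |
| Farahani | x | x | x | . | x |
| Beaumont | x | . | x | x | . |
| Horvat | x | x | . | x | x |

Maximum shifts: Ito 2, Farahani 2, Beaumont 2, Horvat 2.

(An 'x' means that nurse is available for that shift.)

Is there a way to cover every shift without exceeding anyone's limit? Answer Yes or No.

Jun 2 can only be covered by Farahani and Horvat, so that assignment is forced.
Jun 3 can only be covered by Farahani and Beaumont, so that assignment is forced.
One valid schedule: Jun 1→Beaumont, Jun 2→Farahani+Horvat, Jun 3→Farahani+Beaumont, Jun 4→Ito, Jun 5→Ito.
Loads: Ito 2/2, Farahani 2/2, Beaumont 2/2, Horvat 1/2 — all within limits.

Yes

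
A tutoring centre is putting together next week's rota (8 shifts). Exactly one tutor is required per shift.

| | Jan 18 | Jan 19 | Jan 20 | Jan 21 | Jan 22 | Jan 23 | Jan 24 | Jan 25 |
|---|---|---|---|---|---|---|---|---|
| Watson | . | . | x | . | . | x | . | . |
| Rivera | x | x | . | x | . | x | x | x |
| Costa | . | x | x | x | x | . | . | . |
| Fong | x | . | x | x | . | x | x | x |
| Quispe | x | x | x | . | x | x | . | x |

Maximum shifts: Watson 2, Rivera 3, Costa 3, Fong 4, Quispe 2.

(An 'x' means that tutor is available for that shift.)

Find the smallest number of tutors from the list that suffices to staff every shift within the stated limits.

8 slots to fill and no one can take more than 4, so at least ⌈8/4⌉ = 2 tutors are needed.
Any 2 tutors together have capacity at most 4+3 = 7 < 8 slots, so 2 can never suffice.
Watson, Rivera, and Costa alone can cover everything: Jan 18→Rivera, Jan 19→Costa, Jan 20→Watson, Jan 21→Costa, Jan 22→Costa, Jan 23→Watson, Jan 24→Rivera, Jan 25→Rivera.

3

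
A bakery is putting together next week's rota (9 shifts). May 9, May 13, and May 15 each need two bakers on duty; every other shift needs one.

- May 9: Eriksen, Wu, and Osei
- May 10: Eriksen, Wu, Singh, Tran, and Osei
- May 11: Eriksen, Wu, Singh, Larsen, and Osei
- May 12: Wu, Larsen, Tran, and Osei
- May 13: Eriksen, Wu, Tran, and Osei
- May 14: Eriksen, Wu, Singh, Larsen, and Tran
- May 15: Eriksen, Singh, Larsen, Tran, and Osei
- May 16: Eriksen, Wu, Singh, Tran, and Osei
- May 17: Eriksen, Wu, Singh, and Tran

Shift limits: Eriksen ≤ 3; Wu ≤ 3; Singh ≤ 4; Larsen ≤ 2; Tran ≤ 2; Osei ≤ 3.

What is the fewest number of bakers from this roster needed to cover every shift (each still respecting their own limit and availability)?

12 slots to fill and no one can take more than 4, so at least ⌈12/4⌉ = 3 bakers are needed.
Any 3 bakers together have capacity at most 4+3+3 = 10 < 12 slots, so 3 can never suffice.
Eriksen, Wu, Singh, and Larsen alone can cover everything: May 9→Eriksen+Wu, May 10→Eriksen, May 11→Singh, May 12→Wu, May 13→Eriksen+Wu, May 14→Larsen, May 15→Singh+Larsen, May 16→Singh, May 17→Singh.

4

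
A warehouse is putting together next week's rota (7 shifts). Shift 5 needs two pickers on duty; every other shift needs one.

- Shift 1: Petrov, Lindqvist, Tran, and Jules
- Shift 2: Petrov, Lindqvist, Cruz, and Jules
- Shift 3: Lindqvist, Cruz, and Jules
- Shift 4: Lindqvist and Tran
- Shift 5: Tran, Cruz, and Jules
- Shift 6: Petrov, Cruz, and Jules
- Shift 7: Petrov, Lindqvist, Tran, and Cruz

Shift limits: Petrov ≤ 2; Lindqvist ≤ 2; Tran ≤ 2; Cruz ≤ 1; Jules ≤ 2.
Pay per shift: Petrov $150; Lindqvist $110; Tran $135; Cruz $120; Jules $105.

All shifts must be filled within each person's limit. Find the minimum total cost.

$970

Picking the cheapest available picker for each shift independently would cost $865, but that ignores the shift limits.
An optimal schedule: Shift 1→Tran, Shift 2→Lindqvist, Shift 3→Jules, Shift 4→Lindqvist, Shift 5→Jules+Cruz, Shift 6→Petrov, Shift 7→Tran.
Total: 135 + 110 + 105 + 110 + 105 + 120 + 150 + 135 = $970.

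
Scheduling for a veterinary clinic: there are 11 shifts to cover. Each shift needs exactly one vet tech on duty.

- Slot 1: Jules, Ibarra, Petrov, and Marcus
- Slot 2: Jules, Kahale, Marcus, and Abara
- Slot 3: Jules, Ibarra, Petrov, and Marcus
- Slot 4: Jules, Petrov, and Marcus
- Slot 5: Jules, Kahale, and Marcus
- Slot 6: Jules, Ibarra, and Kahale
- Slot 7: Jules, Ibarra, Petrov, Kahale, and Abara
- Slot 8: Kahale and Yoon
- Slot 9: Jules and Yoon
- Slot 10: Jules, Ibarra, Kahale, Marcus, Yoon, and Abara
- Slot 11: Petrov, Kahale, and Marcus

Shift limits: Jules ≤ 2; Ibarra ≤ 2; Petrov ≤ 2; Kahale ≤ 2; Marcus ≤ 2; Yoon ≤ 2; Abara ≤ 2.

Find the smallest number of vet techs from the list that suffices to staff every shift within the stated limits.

6

11 slots to fill and no one can take more than 2, so at least ⌈11/2⌉ = 6 vet techs are needed.
Jules, Ibarra, Petrov, Kahale, Marcus, and Yoon alone can cover everything: Slot 1→Marcus, Slot 2→Jules, Slot 3→Marcus, Slot 4→Petrov, Slot 5→Kahale, Slot 6→Ibarra, Slot 7→Ibarra, Slot 8→Kahale, Slot 9→Jules, Slot 10→Yoon, Slot 11→Petrov.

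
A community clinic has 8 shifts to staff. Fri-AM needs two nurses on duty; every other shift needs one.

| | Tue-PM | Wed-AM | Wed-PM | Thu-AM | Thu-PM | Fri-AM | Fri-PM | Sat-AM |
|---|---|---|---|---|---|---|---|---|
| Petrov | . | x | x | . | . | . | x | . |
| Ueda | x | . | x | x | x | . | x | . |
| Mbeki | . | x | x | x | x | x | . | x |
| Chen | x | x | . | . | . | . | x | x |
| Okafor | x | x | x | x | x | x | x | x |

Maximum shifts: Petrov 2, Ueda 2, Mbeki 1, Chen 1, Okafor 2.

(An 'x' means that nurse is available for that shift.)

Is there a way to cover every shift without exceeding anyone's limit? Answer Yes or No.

No

Total capacity is 2+2+1+1+2 = 8 but 9 worker-slots are needed — infeasible.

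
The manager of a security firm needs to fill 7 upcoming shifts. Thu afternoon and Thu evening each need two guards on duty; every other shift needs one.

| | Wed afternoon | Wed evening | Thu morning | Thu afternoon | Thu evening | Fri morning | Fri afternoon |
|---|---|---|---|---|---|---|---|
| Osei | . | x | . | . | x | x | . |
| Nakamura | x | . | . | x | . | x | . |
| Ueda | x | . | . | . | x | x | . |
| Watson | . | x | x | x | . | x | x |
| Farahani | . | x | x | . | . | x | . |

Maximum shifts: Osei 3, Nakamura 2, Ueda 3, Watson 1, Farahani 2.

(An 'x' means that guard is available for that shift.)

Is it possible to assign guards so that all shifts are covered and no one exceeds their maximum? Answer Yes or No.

Total capacity is 11 and 9 slots are needed, so capacity alone doesn't rule it out.
Shifts {Thu afternoon, Fri afternoon} need 3 worker-slots in total, but the guards available for any of those shifts (Nakamura and Watson) can supply at most 2 among them. So no valid schedule exists.

No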